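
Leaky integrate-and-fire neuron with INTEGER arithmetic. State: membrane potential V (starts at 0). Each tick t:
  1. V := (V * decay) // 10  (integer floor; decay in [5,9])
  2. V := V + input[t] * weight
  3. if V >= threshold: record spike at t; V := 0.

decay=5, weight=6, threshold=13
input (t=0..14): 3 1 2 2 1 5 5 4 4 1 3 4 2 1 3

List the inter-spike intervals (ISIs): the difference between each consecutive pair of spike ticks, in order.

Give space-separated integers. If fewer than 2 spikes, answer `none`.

Answer: 2 3 1 1 1 2 1 3

Derivation:
t=0: input=3 -> V=0 FIRE
t=1: input=1 -> V=6
t=2: input=2 -> V=0 FIRE
t=3: input=2 -> V=12
t=4: input=1 -> V=12
t=5: input=5 -> V=0 FIRE
t=6: input=5 -> V=0 FIRE
t=7: input=4 -> V=0 FIRE
t=8: input=4 -> V=0 FIRE
t=9: input=1 -> V=6
t=10: input=3 -> V=0 FIRE
t=11: input=4 -> V=0 FIRE
t=12: input=2 -> V=12
t=13: input=1 -> V=12
t=14: input=3 -> V=0 FIRE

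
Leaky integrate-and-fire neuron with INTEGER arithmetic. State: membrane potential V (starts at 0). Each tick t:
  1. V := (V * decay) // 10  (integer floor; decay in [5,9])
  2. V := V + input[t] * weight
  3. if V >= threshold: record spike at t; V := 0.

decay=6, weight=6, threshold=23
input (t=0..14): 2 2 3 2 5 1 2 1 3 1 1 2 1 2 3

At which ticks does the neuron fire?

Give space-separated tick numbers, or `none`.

t=0: input=2 -> V=12
t=1: input=2 -> V=19
t=2: input=3 -> V=0 FIRE
t=3: input=2 -> V=12
t=4: input=5 -> V=0 FIRE
t=5: input=1 -> V=6
t=6: input=2 -> V=15
t=7: input=1 -> V=15
t=8: input=3 -> V=0 FIRE
t=9: input=1 -> V=6
t=10: input=1 -> V=9
t=11: input=2 -> V=17
t=12: input=1 -> V=16
t=13: input=2 -> V=21
t=14: input=3 -> V=0 FIRE

Answer: 2 4 8 14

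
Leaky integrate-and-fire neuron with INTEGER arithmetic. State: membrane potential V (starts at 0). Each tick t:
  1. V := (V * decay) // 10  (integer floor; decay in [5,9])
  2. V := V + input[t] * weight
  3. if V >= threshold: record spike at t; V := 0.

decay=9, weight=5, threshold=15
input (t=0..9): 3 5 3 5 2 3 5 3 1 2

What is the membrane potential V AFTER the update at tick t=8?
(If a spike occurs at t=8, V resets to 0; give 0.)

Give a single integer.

Answer: 5

Derivation:
t=0: input=3 -> V=0 FIRE
t=1: input=5 -> V=0 FIRE
t=2: input=3 -> V=0 FIRE
t=3: input=5 -> V=0 FIRE
t=4: input=2 -> V=10
t=5: input=3 -> V=0 FIRE
t=6: input=5 -> V=0 FIRE
t=7: input=3 -> V=0 FIRE
t=8: input=1 -> V=5
t=9: input=2 -> V=14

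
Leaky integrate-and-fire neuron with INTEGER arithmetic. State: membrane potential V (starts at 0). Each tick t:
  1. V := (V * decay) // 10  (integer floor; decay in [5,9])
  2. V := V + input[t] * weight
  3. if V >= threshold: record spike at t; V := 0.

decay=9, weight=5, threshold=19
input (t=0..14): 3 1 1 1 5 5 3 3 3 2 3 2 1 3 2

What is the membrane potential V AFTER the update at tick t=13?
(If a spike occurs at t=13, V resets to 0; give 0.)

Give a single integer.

Answer: 0

Derivation:
t=0: input=3 -> V=15
t=1: input=1 -> V=18
t=2: input=1 -> V=0 FIRE
t=3: input=1 -> V=5
t=4: input=5 -> V=0 FIRE
t=5: input=5 -> V=0 FIRE
t=6: input=3 -> V=15
t=7: input=3 -> V=0 FIRE
t=8: input=3 -> V=15
t=9: input=2 -> V=0 FIRE
t=10: input=3 -> V=15
t=11: input=2 -> V=0 FIRE
t=12: input=1 -> V=5
t=13: input=3 -> V=0 FIRE
t=14: input=2 -> V=10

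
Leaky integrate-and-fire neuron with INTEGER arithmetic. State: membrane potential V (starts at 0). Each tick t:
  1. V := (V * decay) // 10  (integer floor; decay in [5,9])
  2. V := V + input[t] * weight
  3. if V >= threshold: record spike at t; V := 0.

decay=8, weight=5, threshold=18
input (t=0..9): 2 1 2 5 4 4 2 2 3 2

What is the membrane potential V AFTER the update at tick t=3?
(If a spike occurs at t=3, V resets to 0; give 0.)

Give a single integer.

t=0: input=2 -> V=10
t=1: input=1 -> V=13
t=2: input=2 -> V=0 FIRE
t=3: input=5 -> V=0 FIRE
t=4: input=4 -> V=0 FIRE
t=5: input=4 -> V=0 FIRE
t=6: input=2 -> V=10
t=7: input=2 -> V=0 FIRE
t=8: input=3 -> V=15
t=9: input=2 -> V=0 FIRE

Answer: 0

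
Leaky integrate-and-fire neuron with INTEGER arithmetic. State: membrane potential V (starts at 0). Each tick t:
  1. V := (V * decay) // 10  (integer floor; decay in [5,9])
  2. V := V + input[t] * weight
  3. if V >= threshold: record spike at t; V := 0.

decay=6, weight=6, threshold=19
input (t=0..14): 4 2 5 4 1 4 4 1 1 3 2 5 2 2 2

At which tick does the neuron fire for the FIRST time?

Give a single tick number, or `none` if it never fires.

t=0: input=4 -> V=0 FIRE
t=1: input=2 -> V=12
t=2: input=5 -> V=0 FIRE
t=3: input=4 -> V=0 FIRE
t=4: input=1 -> V=6
t=5: input=4 -> V=0 FIRE
t=6: input=4 -> V=0 FIRE
t=7: input=1 -> V=6
t=8: input=1 -> V=9
t=9: input=3 -> V=0 FIRE
t=10: input=2 -> V=12
t=11: input=5 -> V=0 FIRE
t=12: input=2 -> V=12
t=13: input=2 -> V=0 FIRE
t=14: input=2 -> V=12

Answer: 0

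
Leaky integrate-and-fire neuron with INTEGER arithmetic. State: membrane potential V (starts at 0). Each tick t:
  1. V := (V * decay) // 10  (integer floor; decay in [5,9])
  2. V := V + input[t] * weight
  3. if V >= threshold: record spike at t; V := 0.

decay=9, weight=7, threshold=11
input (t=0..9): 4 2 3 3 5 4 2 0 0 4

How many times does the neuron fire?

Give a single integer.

t=0: input=4 -> V=0 FIRE
t=1: input=2 -> V=0 FIRE
t=2: input=3 -> V=0 FIRE
t=3: input=3 -> V=0 FIRE
t=4: input=5 -> V=0 FIRE
t=5: input=4 -> V=0 FIRE
t=6: input=2 -> V=0 FIRE
t=7: input=0 -> V=0
t=8: input=0 -> V=0
t=9: input=4 -> V=0 FIRE

Answer: 8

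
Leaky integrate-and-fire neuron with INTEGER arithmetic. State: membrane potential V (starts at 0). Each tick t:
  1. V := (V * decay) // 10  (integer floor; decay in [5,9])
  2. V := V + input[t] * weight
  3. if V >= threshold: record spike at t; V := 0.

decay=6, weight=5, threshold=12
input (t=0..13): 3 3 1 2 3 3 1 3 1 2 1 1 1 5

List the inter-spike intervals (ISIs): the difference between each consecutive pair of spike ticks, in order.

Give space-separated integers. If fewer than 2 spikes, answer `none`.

Answer: 1 2 1 1 2 2 4

Derivation:
t=0: input=3 -> V=0 FIRE
t=1: input=3 -> V=0 FIRE
t=2: input=1 -> V=5
t=3: input=2 -> V=0 FIRE
t=4: input=3 -> V=0 FIRE
t=5: input=3 -> V=0 FIRE
t=6: input=1 -> V=5
t=7: input=3 -> V=0 FIRE
t=8: input=1 -> V=5
t=9: input=2 -> V=0 FIRE
t=10: input=1 -> V=5
t=11: input=1 -> V=8
t=12: input=1 -> V=9
t=13: input=5 -> V=0 FIRE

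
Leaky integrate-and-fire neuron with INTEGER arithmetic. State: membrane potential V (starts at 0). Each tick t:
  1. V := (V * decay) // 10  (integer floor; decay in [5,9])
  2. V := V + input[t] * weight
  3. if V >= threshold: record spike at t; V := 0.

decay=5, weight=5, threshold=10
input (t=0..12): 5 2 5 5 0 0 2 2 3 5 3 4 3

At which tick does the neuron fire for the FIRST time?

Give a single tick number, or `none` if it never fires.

t=0: input=5 -> V=0 FIRE
t=1: input=2 -> V=0 FIRE
t=2: input=5 -> V=0 FIRE
t=3: input=5 -> V=0 FIRE
t=4: input=0 -> V=0
t=5: input=0 -> V=0
t=6: input=2 -> V=0 FIRE
t=7: input=2 -> V=0 FIRE
t=8: input=3 -> V=0 FIRE
t=9: input=5 -> V=0 FIRE
t=10: input=3 -> V=0 FIRE
t=11: input=4 -> V=0 FIRE
t=12: input=3 -> V=0 FIRE

Answer: 0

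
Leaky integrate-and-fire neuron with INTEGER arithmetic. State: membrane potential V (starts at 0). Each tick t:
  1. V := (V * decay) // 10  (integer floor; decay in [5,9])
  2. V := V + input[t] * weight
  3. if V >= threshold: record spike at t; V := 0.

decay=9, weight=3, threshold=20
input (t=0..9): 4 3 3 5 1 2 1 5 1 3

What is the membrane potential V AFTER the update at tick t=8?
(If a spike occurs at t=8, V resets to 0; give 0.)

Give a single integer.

t=0: input=4 -> V=12
t=1: input=3 -> V=19
t=2: input=3 -> V=0 FIRE
t=3: input=5 -> V=15
t=4: input=1 -> V=16
t=5: input=2 -> V=0 FIRE
t=6: input=1 -> V=3
t=7: input=5 -> V=17
t=8: input=1 -> V=18
t=9: input=3 -> V=0 FIRE

Answer: 18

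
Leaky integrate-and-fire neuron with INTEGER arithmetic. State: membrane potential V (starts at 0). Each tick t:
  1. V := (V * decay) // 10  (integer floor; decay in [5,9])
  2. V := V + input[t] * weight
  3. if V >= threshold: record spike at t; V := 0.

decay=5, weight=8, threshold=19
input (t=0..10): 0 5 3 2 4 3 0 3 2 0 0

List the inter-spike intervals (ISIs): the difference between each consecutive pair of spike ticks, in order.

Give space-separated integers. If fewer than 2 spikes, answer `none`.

t=0: input=0 -> V=0
t=1: input=5 -> V=0 FIRE
t=2: input=3 -> V=0 FIRE
t=3: input=2 -> V=16
t=4: input=4 -> V=0 FIRE
t=5: input=3 -> V=0 FIRE
t=6: input=0 -> V=0
t=7: input=3 -> V=0 FIRE
t=8: input=2 -> V=16
t=9: input=0 -> V=8
t=10: input=0 -> V=4

Answer: 1 2 1 2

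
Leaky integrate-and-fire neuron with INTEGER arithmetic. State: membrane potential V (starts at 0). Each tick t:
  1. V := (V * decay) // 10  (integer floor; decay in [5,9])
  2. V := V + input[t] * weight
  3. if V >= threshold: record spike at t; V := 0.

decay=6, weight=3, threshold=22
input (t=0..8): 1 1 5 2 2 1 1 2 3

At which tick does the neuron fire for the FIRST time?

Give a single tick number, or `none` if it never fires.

Answer: none

Derivation:
t=0: input=1 -> V=3
t=1: input=1 -> V=4
t=2: input=5 -> V=17
t=3: input=2 -> V=16
t=4: input=2 -> V=15
t=5: input=1 -> V=12
t=6: input=1 -> V=10
t=7: input=2 -> V=12
t=8: input=3 -> V=16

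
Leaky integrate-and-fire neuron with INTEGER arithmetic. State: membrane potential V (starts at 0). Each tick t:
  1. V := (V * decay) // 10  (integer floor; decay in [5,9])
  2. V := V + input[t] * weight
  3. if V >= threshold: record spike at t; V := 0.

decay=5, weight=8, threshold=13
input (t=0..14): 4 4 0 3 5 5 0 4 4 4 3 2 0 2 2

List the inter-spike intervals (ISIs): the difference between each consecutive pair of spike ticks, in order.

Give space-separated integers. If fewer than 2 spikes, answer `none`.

Answer: 1 2 1 1 2 1 1 1 1 2 1

Derivation:
t=0: input=4 -> V=0 FIRE
t=1: input=4 -> V=0 FIRE
t=2: input=0 -> V=0
t=3: input=3 -> V=0 FIRE
t=4: input=5 -> V=0 FIRE
t=5: input=5 -> V=0 FIRE
t=6: input=0 -> V=0
t=7: input=4 -> V=0 FIRE
t=8: input=4 -> V=0 FIRE
t=9: input=4 -> V=0 FIRE
t=10: input=3 -> V=0 FIRE
t=11: input=2 -> V=0 FIRE
t=12: input=0 -> V=0
t=13: input=2 -> V=0 FIRE
t=14: input=2 -> V=0 FIRE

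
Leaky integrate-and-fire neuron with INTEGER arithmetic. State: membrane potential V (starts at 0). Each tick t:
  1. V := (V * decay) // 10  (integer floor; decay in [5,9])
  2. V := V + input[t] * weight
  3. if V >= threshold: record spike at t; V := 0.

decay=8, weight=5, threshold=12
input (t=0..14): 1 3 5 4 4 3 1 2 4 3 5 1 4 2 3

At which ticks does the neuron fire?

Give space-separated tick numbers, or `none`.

Answer: 1 2 3 4 5 7 8 9 10 12 14

Derivation:
t=0: input=1 -> V=5
t=1: input=3 -> V=0 FIRE
t=2: input=5 -> V=0 FIRE
t=3: input=4 -> V=0 FIRE
t=4: input=4 -> V=0 FIRE
t=5: input=3 -> V=0 FIRE
t=6: input=1 -> V=5
t=7: input=2 -> V=0 FIRE
t=8: input=4 -> V=0 FIRE
t=9: input=3 -> V=0 FIRE
t=10: input=5 -> V=0 FIRE
t=11: input=1 -> V=5
t=12: input=4 -> V=0 FIRE
t=13: input=2 -> V=10
t=14: input=3 -> V=0 FIRE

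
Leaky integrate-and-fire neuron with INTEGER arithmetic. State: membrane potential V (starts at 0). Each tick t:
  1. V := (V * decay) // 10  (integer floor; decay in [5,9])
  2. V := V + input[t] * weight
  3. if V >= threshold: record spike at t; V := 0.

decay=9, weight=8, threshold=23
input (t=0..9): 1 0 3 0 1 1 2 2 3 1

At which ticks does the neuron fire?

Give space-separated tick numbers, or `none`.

t=0: input=1 -> V=8
t=1: input=0 -> V=7
t=2: input=3 -> V=0 FIRE
t=3: input=0 -> V=0
t=4: input=1 -> V=8
t=5: input=1 -> V=15
t=6: input=2 -> V=0 FIRE
t=7: input=2 -> V=16
t=8: input=3 -> V=0 FIRE
t=9: input=1 -> V=8

Answer: 2 6 8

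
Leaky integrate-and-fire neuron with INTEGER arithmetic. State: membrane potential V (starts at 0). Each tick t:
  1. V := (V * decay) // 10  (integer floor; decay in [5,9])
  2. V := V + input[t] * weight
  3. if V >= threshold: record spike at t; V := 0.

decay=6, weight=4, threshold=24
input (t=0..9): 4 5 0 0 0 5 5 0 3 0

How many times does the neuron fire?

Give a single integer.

Answer: 2

Derivation:
t=0: input=4 -> V=16
t=1: input=5 -> V=0 FIRE
t=2: input=0 -> V=0
t=3: input=0 -> V=0
t=4: input=0 -> V=0
t=5: input=5 -> V=20
t=6: input=5 -> V=0 FIRE
t=7: input=0 -> V=0
t=8: input=3 -> V=12
t=9: input=0 -> V=7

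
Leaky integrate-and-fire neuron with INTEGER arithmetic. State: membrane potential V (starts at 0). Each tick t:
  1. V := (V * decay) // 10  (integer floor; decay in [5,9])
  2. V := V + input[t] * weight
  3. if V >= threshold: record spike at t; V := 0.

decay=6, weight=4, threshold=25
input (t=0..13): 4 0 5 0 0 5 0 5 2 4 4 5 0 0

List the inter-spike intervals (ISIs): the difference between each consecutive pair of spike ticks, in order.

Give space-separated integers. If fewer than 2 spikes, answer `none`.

Answer: 5 3

Derivation:
t=0: input=4 -> V=16
t=1: input=0 -> V=9
t=2: input=5 -> V=0 FIRE
t=3: input=0 -> V=0
t=4: input=0 -> V=0
t=5: input=5 -> V=20
t=6: input=0 -> V=12
t=7: input=5 -> V=0 FIRE
t=8: input=2 -> V=8
t=9: input=4 -> V=20
t=10: input=4 -> V=0 FIRE
t=11: input=5 -> V=20
t=12: input=0 -> V=12
t=13: input=0 -> V=7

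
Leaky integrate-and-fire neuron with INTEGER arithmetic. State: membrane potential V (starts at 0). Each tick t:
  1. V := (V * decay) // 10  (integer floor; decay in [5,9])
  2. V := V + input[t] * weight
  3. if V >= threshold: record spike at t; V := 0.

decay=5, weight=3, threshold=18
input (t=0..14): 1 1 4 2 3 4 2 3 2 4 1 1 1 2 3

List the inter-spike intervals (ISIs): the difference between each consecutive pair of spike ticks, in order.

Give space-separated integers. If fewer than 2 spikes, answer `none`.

t=0: input=1 -> V=3
t=1: input=1 -> V=4
t=2: input=4 -> V=14
t=3: input=2 -> V=13
t=4: input=3 -> V=15
t=5: input=4 -> V=0 FIRE
t=6: input=2 -> V=6
t=7: input=3 -> V=12
t=8: input=2 -> V=12
t=9: input=4 -> V=0 FIRE
t=10: input=1 -> V=3
t=11: input=1 -> V=4
t=12: input=1 -> V=5
t=13: input=2 -> V=8
t=14: input=3 -> V=13

Answer: 4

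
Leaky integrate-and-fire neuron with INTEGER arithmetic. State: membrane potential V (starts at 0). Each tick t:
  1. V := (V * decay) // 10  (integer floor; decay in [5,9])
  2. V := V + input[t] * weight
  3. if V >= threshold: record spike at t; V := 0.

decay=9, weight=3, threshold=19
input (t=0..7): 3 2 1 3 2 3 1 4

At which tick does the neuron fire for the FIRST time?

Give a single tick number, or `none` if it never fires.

t=0: input=3 -> V=9
t=1: input=2 -> V=14
t=2: input=1 -> V=15
t=3: input=3 -> V=0 FIRE
t=4: input=2 -> V=6
t=5: input=3 -> V=14
t=6: input=1 -> V=15
t=7: input=4 -> V=0 FIRE

Answer: 3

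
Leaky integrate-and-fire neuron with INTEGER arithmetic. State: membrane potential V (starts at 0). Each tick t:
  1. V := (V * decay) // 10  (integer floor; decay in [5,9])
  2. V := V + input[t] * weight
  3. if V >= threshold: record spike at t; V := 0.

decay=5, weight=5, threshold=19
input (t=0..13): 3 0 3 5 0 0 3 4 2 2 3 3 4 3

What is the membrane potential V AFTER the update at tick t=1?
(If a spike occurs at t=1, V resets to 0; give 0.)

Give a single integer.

t=0: input=3 -> V=15
t=1: input=0 -> V=7
t=2: input=3 -> V=18
t=3: input=5 -> V=0 FIRE
t=4: input=0 -> V=0
t=5: input=0 -> V=0
t=6: input=3 -> V=15
t=7: input=4 -> V=0 FIRE
t=8: input=2 -> V=10
t=9: input=2 -> V=15
t=10: input=3 -> V=0 FIRE
t=11: input=3 -> V=15
t=12: input=4 -> V=0 FIRE
t=13: input=3 -> V=15

Answer: 7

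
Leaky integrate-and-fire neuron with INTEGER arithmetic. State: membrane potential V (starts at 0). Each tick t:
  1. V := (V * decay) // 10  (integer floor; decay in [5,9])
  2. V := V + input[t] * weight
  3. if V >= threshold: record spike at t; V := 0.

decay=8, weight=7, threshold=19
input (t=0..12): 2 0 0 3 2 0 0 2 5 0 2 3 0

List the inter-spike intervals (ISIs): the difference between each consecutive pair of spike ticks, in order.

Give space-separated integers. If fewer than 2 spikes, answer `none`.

Answer: 4 1 3

Derivation:
t=0: input=2 -> V=14
t=1: input=0 -> V=11
t=2: input=0 -> V=8
t=3: input=3 -> V=0 FIRE
t=4: input=2 -> V=14
t=5: input=0 -> V=11
t=6: input=0 -> V=8
t=7: input=2 -> V=0 FIRE
t=8: input=5 -> V=0 FIRE
t=9: input=0 -> V=0
t=10: input=2 -> V=14
t=11: input=3 -> V=0 FIRE
t=12: input=0 -> V=0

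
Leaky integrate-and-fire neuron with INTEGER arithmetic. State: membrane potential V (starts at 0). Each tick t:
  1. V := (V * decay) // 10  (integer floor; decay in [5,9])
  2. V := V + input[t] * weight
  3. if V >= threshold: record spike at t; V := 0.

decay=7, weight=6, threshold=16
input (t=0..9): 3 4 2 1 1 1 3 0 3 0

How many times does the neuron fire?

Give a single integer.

t=0: input=3 -> V=0 FIRE
t=1: input=4 -> V=0 FIRE
t=2: input=2 -> V=12
t=3: input=1 -> V=14
t=4: input=1 -> V=15
t=5: input=1 -> V=0 FIRE
t=6: input=3 -> V=0 FIRE
t=7: input=0 -> V=0
t=8: input=3 -> V=0 FIRE
t=9: input=0 -> V=0

Answer: 5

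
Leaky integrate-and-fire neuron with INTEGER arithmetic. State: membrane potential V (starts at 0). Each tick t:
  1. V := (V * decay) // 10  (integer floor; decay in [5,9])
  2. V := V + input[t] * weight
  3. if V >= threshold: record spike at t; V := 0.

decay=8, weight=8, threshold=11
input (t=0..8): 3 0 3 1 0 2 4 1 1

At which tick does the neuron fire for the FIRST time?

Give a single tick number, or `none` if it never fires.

t=0: input=3 -> V=0 FIRE
t=1: input=0 -> V=0
t=2: input=3 -> V=0 FIRE
t=3: input=1 -> V=8
t=4: input=0 -> V=6
t=5: input=2 -> V=0 FIRE
t=6: input=4 -> V=0 FIRE
t=7: input=1 -> V=8
t=8: input=1 -> V=0 FIRE

Answer: 0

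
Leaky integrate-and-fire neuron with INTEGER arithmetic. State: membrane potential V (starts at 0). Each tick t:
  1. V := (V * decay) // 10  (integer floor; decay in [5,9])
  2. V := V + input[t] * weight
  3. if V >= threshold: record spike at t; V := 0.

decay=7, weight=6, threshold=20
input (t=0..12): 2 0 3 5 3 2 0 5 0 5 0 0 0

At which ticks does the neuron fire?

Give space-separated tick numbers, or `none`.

Answer: 2 3 5 7 9

Derivation:
t=0: input=2 -> V=12
t=1: input=0 -> V=8
t=2: input=3 -> V=0 FIRE
t=3: input=5 -> V=0 FIRE
t=4: input=3 -> V=18
t=5: input=2 -> V=0 FIRE
t=6: input=0 -> V=0
t=7: input=5 -> V=0 FIRE
t=8: input=0 -> V=0
t=9: input=5 -> V=0 FIRE
t=10: input=0 -> V=0
t=11: input=0 -> V=0
t=12: input=0 -> V=0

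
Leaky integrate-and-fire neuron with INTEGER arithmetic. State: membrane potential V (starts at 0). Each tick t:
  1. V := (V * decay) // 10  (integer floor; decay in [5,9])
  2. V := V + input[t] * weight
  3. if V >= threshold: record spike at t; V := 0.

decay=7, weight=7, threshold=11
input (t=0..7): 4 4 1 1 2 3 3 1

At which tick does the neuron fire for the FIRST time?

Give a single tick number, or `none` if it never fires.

Answer: 0

Derivation:
t=0: input=4 -> V=0 FIRE
t=1: input=4 -> V=0 FIRE
t=2: input=1 -> V=7
t=3: input=1 -> V=0 FIRE
t=4: input=2 -> V=0 FIRE
t=5: input=3 -> V=0 FIRE
t=6: input=3 -> V=0 FIRE
t=7: input=1 -> V=7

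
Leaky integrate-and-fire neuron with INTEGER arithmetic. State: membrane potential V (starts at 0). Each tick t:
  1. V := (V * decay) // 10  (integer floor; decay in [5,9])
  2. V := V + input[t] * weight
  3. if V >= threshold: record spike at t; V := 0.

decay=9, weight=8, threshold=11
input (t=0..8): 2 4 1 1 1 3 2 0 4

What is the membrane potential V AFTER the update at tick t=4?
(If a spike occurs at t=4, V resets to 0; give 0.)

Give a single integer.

t=0: input=2 -> V=0 FIRE
t=1: input=4 -> V=0 FIRE
t=2: input=1 -> V=8
t=3: input=1 -> V=0 FIRE
t=4: input=1 -> V=8
t=5: input=3 -> V=0 FIRE
t=6: input=2 -> V=0 FIRE
t=7: input=0 -> V=0
t=8: input=4 -> V=0 FIRE

Answer: 8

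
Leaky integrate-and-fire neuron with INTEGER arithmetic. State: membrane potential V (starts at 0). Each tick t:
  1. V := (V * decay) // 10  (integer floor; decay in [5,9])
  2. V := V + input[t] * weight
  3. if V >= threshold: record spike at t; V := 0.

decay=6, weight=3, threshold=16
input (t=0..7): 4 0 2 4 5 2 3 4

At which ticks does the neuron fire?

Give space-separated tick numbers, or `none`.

Answer: 3 6

Derivation:
t=0: input=4 -> V=12
t=1: input=0 -> V=7
t=2: input=2 -> V=10
t=3: input=4 -> V=0 FIRE
t=4: input=5 -> V=15
t=5: input=2 -> V=15
t=6: input=3 -> V=0 FIRE
t=7: input=4 -> V=12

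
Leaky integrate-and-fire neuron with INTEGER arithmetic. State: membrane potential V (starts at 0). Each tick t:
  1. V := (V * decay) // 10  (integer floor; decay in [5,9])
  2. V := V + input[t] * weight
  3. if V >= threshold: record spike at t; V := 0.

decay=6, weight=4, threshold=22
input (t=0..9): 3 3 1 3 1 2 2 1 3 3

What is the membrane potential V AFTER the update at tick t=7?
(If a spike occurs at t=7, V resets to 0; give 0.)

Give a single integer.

Answer: 14

Derivation:
t=0: input=3 -> V=12
t=1: input=3 -> V=19
t=2: input=1 -> V=15
t=3: input=3 -> V=21
t=4: input=1 -> V=16
t=5: input=2 -> V=17
t=6: input=2 -> V=18
t=7: input=1 -> V=14
t=8: input=3 -> V=20
t=9: input=3 -> V=0 FIRE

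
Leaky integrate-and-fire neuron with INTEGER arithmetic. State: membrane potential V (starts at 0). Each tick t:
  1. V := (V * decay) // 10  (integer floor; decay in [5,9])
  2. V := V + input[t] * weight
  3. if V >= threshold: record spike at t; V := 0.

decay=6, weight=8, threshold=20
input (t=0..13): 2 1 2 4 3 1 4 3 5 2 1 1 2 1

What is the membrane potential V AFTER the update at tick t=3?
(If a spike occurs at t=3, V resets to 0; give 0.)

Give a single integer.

Answer: 0

Derivation:
t=0: input=2 -> V=16
t=1: input=1 -> V=17
t=2: input=2 -> V=0 FIRE
t=3: input=4 -> V=0 FIRE
t=4: input=3 -> V=0 FIRE
t=5: input=1 -> V=8
t=6: input=4 -> V=0 FIRE
t=7: input=3 -> V=0 FIRE
t=8: input=5 -> V=0 FIRE
t=9: input=2 -> V=16
t=10: input=1 -> V=17
t=11: input=1 -> V=18
t=12: input=2 -> V=0 FIRE
t=13: input=1 -> V=8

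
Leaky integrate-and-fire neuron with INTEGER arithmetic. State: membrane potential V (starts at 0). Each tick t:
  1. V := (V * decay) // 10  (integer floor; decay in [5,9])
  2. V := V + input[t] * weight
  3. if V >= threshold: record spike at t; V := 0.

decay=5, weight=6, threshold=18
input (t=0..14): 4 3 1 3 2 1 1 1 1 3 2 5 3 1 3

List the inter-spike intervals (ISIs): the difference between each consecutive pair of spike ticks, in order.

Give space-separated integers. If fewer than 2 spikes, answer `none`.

Answer: 1 2 6 2 1 2

Derivation:
t=0: input=4 -> V=0 FIRE
t=1: input=3 -> V=0 FIRE
t=2: input=1 -> V=6
t=3: input=3 -> V=0 FIRE
t=4: input=2 -> V=12
t=5: input=1 -> V=12
t=6: input=1 -> V=12
t=7: input=1 -> V=12
t=8: input=1 -> V=12
t=9: input=3 -> V=0 FIRE
t=10: input=2 -> V=12
t=11: input=5 -> V=0 FIRE
t=12: input=3 -> V=0 FIRE
t=13: input=1 -> V=6
t=14: input=3 -> V=0 FIRE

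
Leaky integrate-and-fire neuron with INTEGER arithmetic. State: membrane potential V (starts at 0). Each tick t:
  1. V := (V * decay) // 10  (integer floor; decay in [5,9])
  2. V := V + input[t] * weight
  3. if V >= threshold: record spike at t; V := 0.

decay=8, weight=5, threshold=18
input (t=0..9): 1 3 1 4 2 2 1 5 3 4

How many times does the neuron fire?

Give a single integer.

Answer: 5

Derivation:
t=0: input=1 -> V=5
t=1: input=3 -> V=0 FIRE
t=2: input=1 -> V=5
t=3: input=4 -> V=0 FIRE
t=4: input=2 -> V=10
t=5: input=2 -> V=0 FIRE
t=6: input=1 -> V=5
t=7: input=5 -> V=0 FIRE
t=8: input=3 -> V=15
t=9: input=4 -> V=0 FIRE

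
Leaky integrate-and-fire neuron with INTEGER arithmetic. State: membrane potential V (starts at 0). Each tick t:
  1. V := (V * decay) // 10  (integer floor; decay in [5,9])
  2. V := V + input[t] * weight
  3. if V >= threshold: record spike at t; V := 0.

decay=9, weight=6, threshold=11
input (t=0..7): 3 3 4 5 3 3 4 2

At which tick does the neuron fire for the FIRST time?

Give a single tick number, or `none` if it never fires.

t=0: input=3 -> V=0 FIRE
t=1: input=3 -> V=0 FIRE
t=2: input=4 -> V=0 FIRE
t=3: input=5 -> V=0 FIRE
t=4: input=3 -> V=0 FIRE
t=5: input=3 -> V=0 FIRE
t=6: input=4 -> V=0 FIRE
t=7: input=2 -> V=0 FIRE

Answer: 0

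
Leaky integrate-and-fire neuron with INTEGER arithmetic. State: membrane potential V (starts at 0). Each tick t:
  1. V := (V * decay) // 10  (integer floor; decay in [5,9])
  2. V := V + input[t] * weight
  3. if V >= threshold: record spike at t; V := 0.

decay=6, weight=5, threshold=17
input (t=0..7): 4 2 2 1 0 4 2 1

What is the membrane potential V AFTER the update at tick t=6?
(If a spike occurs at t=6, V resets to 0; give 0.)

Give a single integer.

Answer: 10

Derivation:
t=0: input=4 -> V=0 FIRE
t=1: input=2 -> V=10
t=2: input=2 -> V=16
t=3: input=1 -> V=14
t=4: input=0 -> V=8
t=5: input=4 -> V=0 FIRE
t=6: input=2 -> V=10
t=7: input=1 -> V=11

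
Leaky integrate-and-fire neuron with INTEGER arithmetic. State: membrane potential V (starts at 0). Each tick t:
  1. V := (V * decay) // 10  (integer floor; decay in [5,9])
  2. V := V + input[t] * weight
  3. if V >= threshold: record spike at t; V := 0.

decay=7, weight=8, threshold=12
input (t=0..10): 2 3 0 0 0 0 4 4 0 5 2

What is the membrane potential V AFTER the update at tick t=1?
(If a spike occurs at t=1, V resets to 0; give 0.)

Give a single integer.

t=0: input=2 -> V=0 FIRE
t=1: input=3 -> V=0 FIRE
t=2: input=0 -> V=0
t=3: input=0 -> V=0
t=4: input=0 -> V=0
t=5: input=0 -> V=0
t=6: input=4 -> V=0 FIRE
t=7: input=4 -> V=0 FIRE
t=8: input=0 -> V=0
t=9: input=5 -> V=0 FIRE
t=10: input=2 -> V=0 FIRE

Answer: 0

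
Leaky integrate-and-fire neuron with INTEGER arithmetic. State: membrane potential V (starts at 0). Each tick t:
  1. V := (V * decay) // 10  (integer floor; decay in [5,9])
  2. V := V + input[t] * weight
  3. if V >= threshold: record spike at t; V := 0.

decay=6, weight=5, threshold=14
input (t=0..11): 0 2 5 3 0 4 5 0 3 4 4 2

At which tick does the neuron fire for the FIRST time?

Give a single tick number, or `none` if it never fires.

t=0: input=0 -> V=0
t=1: input=2 -> V=10
t=2: input=5 -> V=0 FIRE
t=3: input=3 -> V=0 FIRE
t=4: input=0 -> V=0
t=5: input=4 -> V=0 FIRE
t=6: input=5 -> V=0 FIRE
t=7: input=0 -> V=0
t=8: input=3 -> V=0 FIRE
t=9: input=4 -> V=0 FIRE
t=10: input=4 -> V=0 FIRE
t=11: input=2 -> V=10

Answer: 2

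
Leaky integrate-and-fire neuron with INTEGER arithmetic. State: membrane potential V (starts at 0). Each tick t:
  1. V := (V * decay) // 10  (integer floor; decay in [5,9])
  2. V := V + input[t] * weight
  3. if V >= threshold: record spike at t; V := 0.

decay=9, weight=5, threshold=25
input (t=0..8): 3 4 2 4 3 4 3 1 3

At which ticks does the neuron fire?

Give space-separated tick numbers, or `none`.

t=0: input=3 -> V=15
t=1: input=4 -> V=0 FIRE
t=2: input=2 -> V=10
t=3: input=4 -> V=0 FIRE
t=4: input=3 -> V=15
t=5: input=4 -> V=0 FIRE
t=6: input=3 -> V=15
t=7: input=1 -> V=18
t=8: input=3 -> V=0 FIRE

Answer: 1 3 5 8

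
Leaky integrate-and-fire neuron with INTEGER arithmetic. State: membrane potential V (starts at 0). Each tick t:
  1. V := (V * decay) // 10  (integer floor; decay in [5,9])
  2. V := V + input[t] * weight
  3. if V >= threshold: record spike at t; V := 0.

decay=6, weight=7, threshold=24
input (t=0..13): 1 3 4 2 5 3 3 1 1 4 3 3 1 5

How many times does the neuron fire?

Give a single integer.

Answer: 7

Derivation:
t=0: input=1 -> V=7
t=1: input=3 -> V=0 FIRE
t=2: input=4 -> V=0 FIRE
t=3: input=2 -> V=14
t=4: input=5 -> V=0 FIRE
t=5: input=3 -> V=21
t=6: input=3 -> V=0 FIRE
t=7: input=1 -> V=7
t=8: input=1 -> V=11
t=9: input=4 -> V=0 FIRE
t=10: input=3 -> V=21
t=11: input=3 -> V=0 FIRE
t=12: input=1 -> V=7
t=13: input=5 -> V=0 FIRE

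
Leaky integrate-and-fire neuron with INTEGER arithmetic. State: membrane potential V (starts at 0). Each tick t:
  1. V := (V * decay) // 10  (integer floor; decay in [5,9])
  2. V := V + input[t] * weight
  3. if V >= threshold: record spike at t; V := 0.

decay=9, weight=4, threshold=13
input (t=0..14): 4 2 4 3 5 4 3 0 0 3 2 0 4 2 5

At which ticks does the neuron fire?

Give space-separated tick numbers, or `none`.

t=0: input=4 -> V=0 FIRE
t=1: input=2 -> V=8
t=2: input=4 -> V=0 FIRE
t=3: input=3 -> V=12
t=4: input=5 -> V=0 FIRE
t=5: input=4 -> V=0 FIRE
t=6: input=3 -> V=12
t=7: input=0 -> V=10
t=8: input=0 -> V=9
t=9: input=3 -> V=0 FIRE
t=10: input=2 -> V=8
t=11: input=0 -> V=7
t=12: input=4 -> V=0 FIRE
t=13: input=2 -> V=8
t=14: input=5 -> V=0 FIRE

Answer: 0 2 4 5 9 12 14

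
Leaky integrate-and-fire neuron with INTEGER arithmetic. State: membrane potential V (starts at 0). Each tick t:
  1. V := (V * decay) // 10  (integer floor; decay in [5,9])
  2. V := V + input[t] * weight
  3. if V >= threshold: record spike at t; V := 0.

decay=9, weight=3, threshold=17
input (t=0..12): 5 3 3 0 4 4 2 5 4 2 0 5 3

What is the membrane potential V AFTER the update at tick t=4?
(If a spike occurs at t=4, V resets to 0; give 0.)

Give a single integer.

t=0: input=5 -> V=15
t=1: input=3 -> V=0 FIRE
t=2: input=3 -> V=9
t=3: input=0 -> V=8
t=4: input=4 -> V=0 FIRE
t=5: input=4 -> V=12
t=6: input=2 -> V=16
t=7: input=5 -> V=0 FIRE
t=8: input=4 -> V=12
t=9: input=2 -> V=16
t=10: input=0 -> V=14
t=11: input=5 -> V=0 FIRE
t=12: input=3 -> V=9

Answer: 0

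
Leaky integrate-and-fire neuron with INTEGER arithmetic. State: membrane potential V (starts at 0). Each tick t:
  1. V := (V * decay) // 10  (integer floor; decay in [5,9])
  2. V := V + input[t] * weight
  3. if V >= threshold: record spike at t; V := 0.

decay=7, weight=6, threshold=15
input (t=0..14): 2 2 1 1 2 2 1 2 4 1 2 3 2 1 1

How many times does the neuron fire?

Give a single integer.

t=0: input=2 -> V=12
t=1: input=2 -> V=0 FIRE
t=2: input=1 -> V=6
t=3: input=1 -> V=10
t=4: input=2 -> V=0 FIRE
t=5: input=2 -> V=12
t=6: input=1 -> V=14
t=7: input=2 -> V=0 FIRE
t=8: input=4 -> V=0 FIRE
t=9: input=1 -> V=6
t=10: input=2 -> V=0 FIRE
t=11: input=3 -> V=0 FIRE
t=12: input=2 -> V=12
t=13: input=1 -> V=14
t=14: input=1 -> V=0 FIRE

Answer: 7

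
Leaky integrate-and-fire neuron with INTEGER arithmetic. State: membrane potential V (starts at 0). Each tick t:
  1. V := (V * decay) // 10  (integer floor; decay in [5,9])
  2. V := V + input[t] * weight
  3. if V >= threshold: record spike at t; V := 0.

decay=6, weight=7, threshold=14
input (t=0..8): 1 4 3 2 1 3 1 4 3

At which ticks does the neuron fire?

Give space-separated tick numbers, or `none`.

t=0: input=1 -> V=7
t=1: input=4 -> V=0 FIRE
t=2: input=3 -> V=0 FIRE
t=3: input=2 -> V=0 FIRE
t=4: input=1 -> V=7
t=5: input=3 -> V=0 FIRE
t=6: input=1 -> V=7
t=7: input=4 -> V=0 FIRE
t=8: input=3 -> V=0 FIRE

Answer: 1 2 3 5 7 8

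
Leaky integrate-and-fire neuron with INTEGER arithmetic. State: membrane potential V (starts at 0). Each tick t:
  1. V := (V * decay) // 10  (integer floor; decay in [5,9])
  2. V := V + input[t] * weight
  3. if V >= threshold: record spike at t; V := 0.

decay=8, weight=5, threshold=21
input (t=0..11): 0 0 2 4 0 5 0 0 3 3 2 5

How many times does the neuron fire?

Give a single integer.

t=0: input=0 -> V=0
t=1: input=0 -> V=0
t=2: input=2 -> V=10
t=3: input=4 -> V=0 FIRE
t=4: input=0 -> V=0
t=5: input=5 -> V=0 FIRE
t=6: input=0 -> V=0
t=7: input=0 -> V=0
t=8: input=3 -> V=15
t=9: input=3 -> V=0 FIRE
t=10: input=2 -> V=10
t=11: input=5 -> V=0 FIRE

Answer: 4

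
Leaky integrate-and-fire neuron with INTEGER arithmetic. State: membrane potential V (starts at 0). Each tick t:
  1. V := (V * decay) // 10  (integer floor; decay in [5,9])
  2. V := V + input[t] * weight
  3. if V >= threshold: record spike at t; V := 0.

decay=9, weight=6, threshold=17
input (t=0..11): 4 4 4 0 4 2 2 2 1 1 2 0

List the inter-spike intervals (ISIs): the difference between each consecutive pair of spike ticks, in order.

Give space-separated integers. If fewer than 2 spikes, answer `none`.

t=0: input=4 -> V=0 FIRE
t=1: input=4 -> V=0 FIRE
t=2: input=4 -> V=0 FIRE
t=3: input=0 -> V=0
t=4: input=4 -> V=0 FIRE
t=5: input=2 -> V=12
t=6: input=2 -> V=0 FIRE
t=7: input=2 -> V=12
t=8: input=1 -> V=16
t=9: input=1 -> V=0 FIRE
t=10: input=2 -> V=12
t=11: input=0 -> V=10

Answer: 1 1 2 2 3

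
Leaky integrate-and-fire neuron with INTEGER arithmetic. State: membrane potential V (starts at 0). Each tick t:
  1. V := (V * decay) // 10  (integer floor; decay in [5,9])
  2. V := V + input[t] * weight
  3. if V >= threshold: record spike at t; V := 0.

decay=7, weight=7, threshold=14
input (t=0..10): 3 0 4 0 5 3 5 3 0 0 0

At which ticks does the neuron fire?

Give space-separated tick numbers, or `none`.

Answer: 0 2 4 5 6 7

Derivation:
t=0: input=3 -> V=0 FIRE
t=1: input=0 -> V=0
t=2: input=4 -> V=0 FIRE
t=3: input=0 -> V=0
t=4: input=5 -> V=0 FIRE
t=5: input=3 -> V=0 FIRE
t=6: input=5 -> V=0 FIRE
t=7: input=3 -> V=0 FIRE
t=8: input=0 -> V=0
t=9: input=0 -> V=0
t=10: input=0 -> V=0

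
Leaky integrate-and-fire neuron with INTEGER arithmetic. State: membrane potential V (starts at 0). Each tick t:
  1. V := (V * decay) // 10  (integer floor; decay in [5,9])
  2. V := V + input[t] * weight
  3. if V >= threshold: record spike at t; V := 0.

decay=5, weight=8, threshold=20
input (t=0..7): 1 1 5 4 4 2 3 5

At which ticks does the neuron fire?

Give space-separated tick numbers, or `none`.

t=0: input=1 -> V=8
t=1: input=1 -> V=12
t=2: input=5 -> V=0 FIRE
t=3: input=4 -> V=0 FIRE
t=4: input=4 -> V=0 FIRE
t=5: input=2 -> V=16
t=6: input=3 -> V=0 FIRE
t=7: input=5 -> V=0 FIRE

Answer: 2 3 4 6 7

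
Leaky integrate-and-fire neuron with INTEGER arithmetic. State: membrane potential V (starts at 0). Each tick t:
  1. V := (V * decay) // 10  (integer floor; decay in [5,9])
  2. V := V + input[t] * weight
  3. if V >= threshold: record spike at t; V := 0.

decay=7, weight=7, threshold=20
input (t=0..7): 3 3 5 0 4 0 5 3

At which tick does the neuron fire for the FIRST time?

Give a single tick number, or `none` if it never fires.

Answer: 0

Derivation:
t=0: input=3 -> V=0 FIRE
t=1: input=3 -> V=0 FIRE
t=2: input=5 -> V=0 FIRE
t=3: input=0 -> V=0
t=4: input=4 -> V=0 FIRE
t=5: input=0 -> V=0
t=6: input=5 -> V=0 FIRE
t=7: input=3 -> V=0 FIRE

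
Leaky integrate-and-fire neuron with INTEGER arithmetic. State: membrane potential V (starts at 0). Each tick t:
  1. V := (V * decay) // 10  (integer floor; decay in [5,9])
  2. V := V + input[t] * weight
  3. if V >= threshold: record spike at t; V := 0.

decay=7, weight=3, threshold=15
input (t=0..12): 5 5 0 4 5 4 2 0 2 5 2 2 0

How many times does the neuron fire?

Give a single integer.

t=0: input=5 -> V=0 FIRE
t=1: input=5 -> V=0 FIRE
t=2: input=0 -> V=0
t=3: input=4 -> V=12
t=4: input=5 -> V=0 FIRE
t=5: input=4 -> V=12
t=6: input=2 -> V=14
t=7: input=0 -> V=9
t=8: input=2 -> V=12
t=9: input=5 -> V=0 FIRE
t=10: input=2 -> V=6
t=11: input=2 -> V=10
t=12: input=0 -> V=7

Answer: 4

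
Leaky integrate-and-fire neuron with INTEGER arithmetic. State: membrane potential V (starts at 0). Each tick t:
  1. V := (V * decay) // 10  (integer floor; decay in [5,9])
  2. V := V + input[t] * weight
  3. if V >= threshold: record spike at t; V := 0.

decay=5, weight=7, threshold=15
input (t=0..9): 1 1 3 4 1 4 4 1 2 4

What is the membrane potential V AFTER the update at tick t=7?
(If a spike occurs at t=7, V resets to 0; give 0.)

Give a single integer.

Answer: 7

Derivation:
t=0: input=1 -> V=7
t=1: input=1 -> V=10
t=2: input=3 -> V=0 FIRE
t=3: input=4 -> V=0 FIRE
t=4: input=1 -> V=7
t=5: input=4 -> V=0 FIRE
t=6: input=4 -> V=0 FIRE
t=7: input=1 -> V=7
t=8: input=2 -> V=0 FIRE
t=9: input=4 -> V=0 FIRE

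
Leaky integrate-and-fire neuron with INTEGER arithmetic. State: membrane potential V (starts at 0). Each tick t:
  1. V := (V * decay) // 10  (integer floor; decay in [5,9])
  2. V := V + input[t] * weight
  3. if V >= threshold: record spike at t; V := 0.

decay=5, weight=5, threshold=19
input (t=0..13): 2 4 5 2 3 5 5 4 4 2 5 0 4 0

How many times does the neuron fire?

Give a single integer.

Answer: 9

Derivation:
t=0: input=2 -> V=10
t=1: input=4 -> V=0 FIRE
t=2: input=5 -> V=0 FIRE
t=3: input=2 -> V=10
t=4: input=3 -> V=0 FIRE
t=5: input=5 -> V=0 FIRE
t=6: input=5 -> V=0 FIRE
t=7: input=4 -> V=0 FIRE
t=8: input=4 -> V=0 FIRE
t=9: input=2 -> V=10
t=10: input=5 -> V=0 FIRE
t=11: input=0 -> V=0
t=12: input=4 -> V=0 FIRE
t=13: input=0 -> V=0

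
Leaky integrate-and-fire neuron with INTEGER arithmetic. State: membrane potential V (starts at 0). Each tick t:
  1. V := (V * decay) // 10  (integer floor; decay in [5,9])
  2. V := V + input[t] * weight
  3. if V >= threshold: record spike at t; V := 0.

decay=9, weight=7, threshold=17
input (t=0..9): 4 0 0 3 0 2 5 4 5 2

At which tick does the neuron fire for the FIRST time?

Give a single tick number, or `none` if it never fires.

t=0: input=4 -> V=0 FIRE
t=1: input=0 -> V=0
t=2: input=0 -> V=0
t=3: input=3 -> V=0 FIRE
t=4: input=0 -> V=0
t=5: input=2 -> V=14
t=6: input=5 -> V=0 FIRE
t=7: input=4 -> V=0 FIRE
t=8: input=5 -> V=0 FIRE
t=9: input=2 -> V=14

Answer: 0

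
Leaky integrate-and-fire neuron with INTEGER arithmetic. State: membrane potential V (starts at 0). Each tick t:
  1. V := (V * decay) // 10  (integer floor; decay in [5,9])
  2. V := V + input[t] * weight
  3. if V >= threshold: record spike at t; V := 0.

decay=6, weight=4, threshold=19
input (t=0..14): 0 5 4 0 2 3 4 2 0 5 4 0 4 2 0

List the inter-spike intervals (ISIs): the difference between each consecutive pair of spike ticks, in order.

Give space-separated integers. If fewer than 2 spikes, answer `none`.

t=0: input=0 -> V=0
t=1: input=5 -> V=0 FIRE
t=2: input=4 -> V=16
t=3: input=0 -> V=9
t=4: input=2 -> V=13
t=5: input=3 -> V=0 FIRE
t=6: input=4 -> V=16
t=7: input=2 -> V=17
t=8: input=0 -> V=10
t=9: input=5 -> V=0 FIRE
t=10: input=4 -> V=16
t=11: input=0 -> V=9
t=12: input=4 -> V=0 FIRE
t=13: input=2 -> V=8
t=14: input=0 -> V=4

Answer: 4 4 3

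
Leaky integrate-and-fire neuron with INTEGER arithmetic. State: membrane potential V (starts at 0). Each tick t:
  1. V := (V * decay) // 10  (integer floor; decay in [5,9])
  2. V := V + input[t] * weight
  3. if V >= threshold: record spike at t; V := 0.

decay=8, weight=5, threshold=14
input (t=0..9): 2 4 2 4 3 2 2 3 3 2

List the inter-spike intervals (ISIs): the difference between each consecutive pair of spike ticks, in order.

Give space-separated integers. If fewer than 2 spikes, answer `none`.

t=0: input=2 -> V=10
t=1: input=4 -> V=0 FIRE
t=2: input=2 -> V=10
t=3: input=4 -> V=0 FIRE
t=4: input=3 -> V=0 FIRE
t=5: input=2 -> V=10
t=6: input=2 -> V=0 FIRE
t=7: input=3 -> V=0 FIRE
t=8: input=3 -> V=0 FIRE
t=9: input=2 -> V=10

Answer: 2 1 2 1 1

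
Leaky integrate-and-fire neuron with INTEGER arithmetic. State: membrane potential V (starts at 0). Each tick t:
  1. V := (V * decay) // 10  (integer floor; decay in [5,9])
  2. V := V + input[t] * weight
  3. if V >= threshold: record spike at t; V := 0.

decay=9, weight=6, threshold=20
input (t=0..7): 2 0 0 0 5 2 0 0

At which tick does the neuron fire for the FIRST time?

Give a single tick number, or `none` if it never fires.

t=0: input=2 -> V=12
t=1: input=0 -> V=10
t=2: input=0 -> V=9
t=3: input=0 -> V=8
t=4: input=5 -> V=0 FIRE
t=5: input=2 -> V=12
t=6: input=0 -> V=10
t=7: input=0 -> V=9

Answer: 4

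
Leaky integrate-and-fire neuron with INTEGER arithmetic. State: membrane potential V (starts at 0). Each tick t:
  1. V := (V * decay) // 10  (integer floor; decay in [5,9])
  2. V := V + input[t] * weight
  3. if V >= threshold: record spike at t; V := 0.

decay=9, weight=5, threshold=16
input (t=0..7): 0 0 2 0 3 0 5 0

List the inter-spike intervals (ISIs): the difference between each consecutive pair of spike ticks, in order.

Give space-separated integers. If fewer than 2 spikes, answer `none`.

t=0: input=0 -> V=0
t=1: input=0 -> V=0
t=2: input=2 -> V=10
t=3: input=0 -> V=9
t=4: input=3 -> V=0 FIRE
t=5: input=0 -> V=0
t=6: input=5 -> V=0 FIRE
t=7: input=0 -> V=0

Answer: 2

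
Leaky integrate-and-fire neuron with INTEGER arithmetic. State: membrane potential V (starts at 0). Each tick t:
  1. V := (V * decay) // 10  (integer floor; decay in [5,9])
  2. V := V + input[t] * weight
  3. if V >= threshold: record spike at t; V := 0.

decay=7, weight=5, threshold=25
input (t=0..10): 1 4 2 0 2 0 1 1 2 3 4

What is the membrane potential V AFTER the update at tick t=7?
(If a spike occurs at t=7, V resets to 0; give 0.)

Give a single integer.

Answer: 11

Derivation:
t=0: input=1 -> V=5
t=1: input=4 -> V=23
t=2: input=2 -> V=0 FIRE
t=3: input=0 -> V=0
t=4: input=2 -> V=10
t=5: input=0 -> V=7
t=6: input=1 -> V=9
t=7: input=1 -> V=11
t=8: input=2 -> V=17
t=9: input=3 -> V=0 FIRE
t=10: input=4 -> V=20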